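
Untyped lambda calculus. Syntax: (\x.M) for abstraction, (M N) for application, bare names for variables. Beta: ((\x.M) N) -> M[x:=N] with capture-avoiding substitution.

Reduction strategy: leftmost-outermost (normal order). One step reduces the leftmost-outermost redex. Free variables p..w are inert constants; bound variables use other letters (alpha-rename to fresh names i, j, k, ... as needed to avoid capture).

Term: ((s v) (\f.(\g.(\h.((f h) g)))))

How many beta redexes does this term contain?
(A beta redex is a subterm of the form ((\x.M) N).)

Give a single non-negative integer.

Answer: 0

Derivation:
Term: ((s v) (\f.(\g.(\h.((f h) g)))))
  (no redexes)
Total redexes: 0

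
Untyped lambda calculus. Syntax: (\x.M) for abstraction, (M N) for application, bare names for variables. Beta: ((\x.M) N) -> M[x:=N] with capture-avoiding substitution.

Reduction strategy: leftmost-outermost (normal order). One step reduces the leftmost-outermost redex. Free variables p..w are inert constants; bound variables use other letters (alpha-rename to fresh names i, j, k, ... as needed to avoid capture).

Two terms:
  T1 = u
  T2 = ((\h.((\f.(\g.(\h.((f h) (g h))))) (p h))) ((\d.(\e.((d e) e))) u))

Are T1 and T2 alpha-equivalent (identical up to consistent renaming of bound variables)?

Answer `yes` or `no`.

Term 1: u
Term 2: ((\h.((\f.(\g.(\h.((f h) (g h))))) (p h))) ((\d.(\e.((d e) e))) u))
Alpha-equivalence: compare structure up to binder renaming.
Result: False

Answer: no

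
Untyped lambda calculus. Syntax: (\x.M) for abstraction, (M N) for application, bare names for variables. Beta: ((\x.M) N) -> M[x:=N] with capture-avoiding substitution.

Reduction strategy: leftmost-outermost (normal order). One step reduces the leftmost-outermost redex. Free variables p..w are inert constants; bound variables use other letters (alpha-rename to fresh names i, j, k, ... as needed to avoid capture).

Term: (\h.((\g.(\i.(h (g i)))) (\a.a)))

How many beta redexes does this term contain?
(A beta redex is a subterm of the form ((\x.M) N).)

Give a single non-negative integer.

Term: (\h.((\g.(\i.(h (g i)))) (\a.a)))
  Redex: ((\g.(\i.(h (g i)))) (\a.a))
Total redexes: 1

Answer: 1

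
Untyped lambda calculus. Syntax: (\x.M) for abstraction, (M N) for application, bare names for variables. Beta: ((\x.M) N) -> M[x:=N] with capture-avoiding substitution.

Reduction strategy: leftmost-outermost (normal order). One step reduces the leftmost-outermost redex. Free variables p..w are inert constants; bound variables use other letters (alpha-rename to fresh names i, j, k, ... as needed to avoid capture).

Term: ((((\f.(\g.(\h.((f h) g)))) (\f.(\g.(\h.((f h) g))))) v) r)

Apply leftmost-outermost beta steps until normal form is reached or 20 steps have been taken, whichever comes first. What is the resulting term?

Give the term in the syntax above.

Answer: (\h.((r h) v))

Derivation:
Step 0: ((((\f.(\g.(\h.((f h) g)))) (\f.(\g.(\h.((f h) g))))) v) r)
Step 1: (((\g.(\h.(((\f.(\g.(\h.((f h) g)))) h) g))) v) r)
Step 2: ((\h.(((\f.(\g.(\h.((f h) g)))) h) v)) r)
Step 3: (((\f.(\g.(\h.((f h) g)))) r) v)
Step 4: ((\g.(\h.((r h) g))) v)
Step 5: (\h.((r h) v))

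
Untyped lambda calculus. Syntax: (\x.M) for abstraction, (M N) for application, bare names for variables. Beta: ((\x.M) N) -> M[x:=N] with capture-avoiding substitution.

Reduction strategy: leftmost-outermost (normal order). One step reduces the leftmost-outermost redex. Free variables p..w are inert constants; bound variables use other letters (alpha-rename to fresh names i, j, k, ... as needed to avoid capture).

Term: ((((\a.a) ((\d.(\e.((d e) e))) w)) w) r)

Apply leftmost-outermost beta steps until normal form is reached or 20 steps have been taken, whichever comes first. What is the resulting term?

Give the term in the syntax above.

Step 0: ((((\a.a) ((\d.(\e.((d e) e))) w)) w) r)
Step 1: ((((\d.(\e.((d e) e))) w) w) r)
Step 2: (((\e.((w e) e)) w) r)
Step 3: (((w w) w) r)

Answer: (((w w) w) r)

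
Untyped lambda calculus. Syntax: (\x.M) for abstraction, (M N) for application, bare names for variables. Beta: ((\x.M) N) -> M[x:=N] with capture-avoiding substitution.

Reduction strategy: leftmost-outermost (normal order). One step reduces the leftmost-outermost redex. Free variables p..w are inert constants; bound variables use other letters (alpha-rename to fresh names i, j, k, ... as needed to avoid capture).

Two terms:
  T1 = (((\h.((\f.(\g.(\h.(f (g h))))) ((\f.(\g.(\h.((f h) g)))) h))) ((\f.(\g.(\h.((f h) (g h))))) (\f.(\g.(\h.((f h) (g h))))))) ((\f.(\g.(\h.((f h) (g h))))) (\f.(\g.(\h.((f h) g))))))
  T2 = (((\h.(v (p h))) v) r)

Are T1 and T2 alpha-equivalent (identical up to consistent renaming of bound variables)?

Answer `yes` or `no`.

Answer: no

Derivation:
Term 1: (((\h.((\f.(\g.(\h.(f (g h))))) ((\f.(\g.(\h.((f h) g)))) h))) ((\f.(\g.(\h.((f h) (g h))))) (\f.(\g.(\h.((f h) (g h))))))) ((\f.(\g.(\h.((f h) (g h))))) (\f.(\g.(\h.((f h) g))))))
Term 2: (((\h.(v (p h))) v) r)
Alpha-equivalence: compare structure up to binder renaming.
Result: False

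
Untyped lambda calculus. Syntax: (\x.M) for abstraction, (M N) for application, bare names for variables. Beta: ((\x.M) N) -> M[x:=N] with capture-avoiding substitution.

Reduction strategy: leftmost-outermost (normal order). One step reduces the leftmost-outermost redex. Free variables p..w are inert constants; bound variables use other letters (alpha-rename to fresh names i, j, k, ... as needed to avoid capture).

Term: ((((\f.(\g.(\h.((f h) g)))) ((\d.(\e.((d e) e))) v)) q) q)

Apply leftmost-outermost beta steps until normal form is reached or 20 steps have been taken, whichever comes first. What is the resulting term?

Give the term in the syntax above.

Answer: (((v q) q) q)

Derivation:
Step 0: ((((\f.(\g.(\h.((f h) g)))) ((\d.(\e.((d e) e))) v)) q) q)
Step 1: (((\g.(\h.((((\d.(\e.((d e) e))) v) h) g))) q) q)
Step 2: ((\h.((((\d.(\e.((d e) e))) v) h) q)) q)
Step 3: ((((\d.(\e.((d e) e))) v) q) q)
Step 4: (((\e.((v e) e)) q) q)
Step 5: (((v q) q) q)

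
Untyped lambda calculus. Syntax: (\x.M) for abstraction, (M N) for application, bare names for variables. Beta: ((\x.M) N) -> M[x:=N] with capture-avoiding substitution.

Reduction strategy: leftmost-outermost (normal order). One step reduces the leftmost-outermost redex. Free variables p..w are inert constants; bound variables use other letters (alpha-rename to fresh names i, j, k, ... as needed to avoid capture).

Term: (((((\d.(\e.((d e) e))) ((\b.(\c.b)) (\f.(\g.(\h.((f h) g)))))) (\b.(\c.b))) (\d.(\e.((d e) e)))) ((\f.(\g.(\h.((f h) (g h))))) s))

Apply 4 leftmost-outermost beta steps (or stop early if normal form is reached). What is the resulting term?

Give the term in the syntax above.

Answer: ((((\f.(\g.(\h.((f h) g)))) (\b.(\c.b))) (\d.(\e.((d e) e)))) ((\f.(\g.(\h.((f h) (g h))))) s))

Derivation:
Step 0: (((((\d.(\e.((d e) e))) ((\b.(\c.b)) (\f.(\g.(\h.((f h) g)))))) (\b.(\c.b))) (\d.(\e.((d e) e)))) ((\f.(\g.(\h.((f h) (g h))))) s))
Step 1: ((((\e.((((\b.(\c.b)) (\f.(\g.(\h.((f h) g))))) e) e)) (\b.(\c.b))) (\d.(\e.((d e) e)))) ((\f.(\g.(\h.((f h) (g h))))) s))
Step 2: ((((((\b.(\c.b)) (\f.(\g.(\h.((f h) g))))) (\b.(\c.b))) (\b.(\c.b))) (\d.(\e.((d e) e)))) ((\f.(\g.(\h.((f h) (g h))))) s))
Step 3: (((((\c.(\f.(\g.(\h.((f h) g))))) (\b.(\c.b))) (\b.(\c.b))) (\d.(\e.((d e) e)))) ((\f.(\g.(\h.((f h) (g h))))) s))
Step 4: ((((\f.(\g.(\h.((f h) g)))) (\b.(\c.b))) (\d.(\e.((d e) e)))) ((\f.(\g.(\h.((f h) (g h))))) s))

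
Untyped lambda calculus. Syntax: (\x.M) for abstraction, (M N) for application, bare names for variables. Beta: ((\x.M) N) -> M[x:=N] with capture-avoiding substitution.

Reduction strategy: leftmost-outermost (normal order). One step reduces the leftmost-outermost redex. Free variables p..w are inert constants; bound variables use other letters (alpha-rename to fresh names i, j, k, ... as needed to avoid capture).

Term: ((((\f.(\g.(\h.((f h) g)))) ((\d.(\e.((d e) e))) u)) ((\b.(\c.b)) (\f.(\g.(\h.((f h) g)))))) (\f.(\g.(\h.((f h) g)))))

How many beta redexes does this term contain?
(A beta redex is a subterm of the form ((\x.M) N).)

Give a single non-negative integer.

Term: ((((\f.(\g.(\h.((f h) g)))) ((\d.(\e.((d e) e))) u)) ((\b.(\c.b)) (\f.(\g.(\h.((f h) g)))))) (\f.(\g.(\h.((f h) g)))))
  Redex: ((\f.(\g.(\h.((f h) g)))) ((\d.(\e.((d e) e))) u))
  Redex: ((\d.(\e.((d e) e))) u)
  Redex: ((\b.(\c.b)) (\f.(\g.(\h.((f h) g)))))
Total redexes: 3

Answer: 3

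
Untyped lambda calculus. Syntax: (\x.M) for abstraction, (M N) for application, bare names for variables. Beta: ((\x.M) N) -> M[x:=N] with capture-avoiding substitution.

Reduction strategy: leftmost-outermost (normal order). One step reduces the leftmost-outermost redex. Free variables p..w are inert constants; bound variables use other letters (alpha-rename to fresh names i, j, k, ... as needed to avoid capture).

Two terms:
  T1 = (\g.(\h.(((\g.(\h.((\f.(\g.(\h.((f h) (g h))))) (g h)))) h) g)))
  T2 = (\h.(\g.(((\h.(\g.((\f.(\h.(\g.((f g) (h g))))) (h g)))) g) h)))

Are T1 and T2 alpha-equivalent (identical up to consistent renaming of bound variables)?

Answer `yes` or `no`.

Answer: yes

Derivation:
Term 1: (\g.(\h.(((\g.(\h.((\f.(\g.(\h.((f h) (g h))))) (g h)))) h) g)))
Term 2: (\h.(\g.(((\h.(\g.((\f.(\h.(\g.((f g) (h g))))) (h g)))) g) h)))
Alpha-equivalence: compare structure up to binder renaming.
Result: True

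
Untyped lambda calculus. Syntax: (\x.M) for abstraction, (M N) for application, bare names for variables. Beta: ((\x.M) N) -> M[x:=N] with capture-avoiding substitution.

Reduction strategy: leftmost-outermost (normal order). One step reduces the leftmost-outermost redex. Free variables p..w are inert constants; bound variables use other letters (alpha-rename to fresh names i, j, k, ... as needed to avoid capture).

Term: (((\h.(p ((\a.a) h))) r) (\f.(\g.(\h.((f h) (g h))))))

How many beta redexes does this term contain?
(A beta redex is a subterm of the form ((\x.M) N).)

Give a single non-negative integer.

Answer: 2

Derivation:
Term: (((\h.(p ((\a.a) h))) r) (\f.(\g.(\h.((f h) (g h))))))
  Redex: ((\h.(p ((\a.a) h))) r)
  Redex: ((\a.a) h)
Total redexes: 2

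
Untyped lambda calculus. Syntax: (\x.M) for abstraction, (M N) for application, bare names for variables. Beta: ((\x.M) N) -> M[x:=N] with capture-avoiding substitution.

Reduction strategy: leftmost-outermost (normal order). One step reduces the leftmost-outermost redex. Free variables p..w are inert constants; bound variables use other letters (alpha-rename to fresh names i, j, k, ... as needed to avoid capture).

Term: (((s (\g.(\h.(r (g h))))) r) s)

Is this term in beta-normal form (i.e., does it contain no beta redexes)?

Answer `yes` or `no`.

Term: (((s (\g.(\h.(r (g h))))) r) s)
No beta redexes found.

Answer: yes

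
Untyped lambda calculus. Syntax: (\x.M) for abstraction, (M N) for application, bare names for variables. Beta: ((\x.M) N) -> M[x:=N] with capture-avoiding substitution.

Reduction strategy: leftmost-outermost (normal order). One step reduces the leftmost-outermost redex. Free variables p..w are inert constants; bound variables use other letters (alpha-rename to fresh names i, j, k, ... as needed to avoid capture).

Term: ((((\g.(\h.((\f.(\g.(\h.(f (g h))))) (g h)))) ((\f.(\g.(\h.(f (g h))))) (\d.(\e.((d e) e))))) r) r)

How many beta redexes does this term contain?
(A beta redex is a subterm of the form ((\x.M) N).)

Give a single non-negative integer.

Term: ((((\g.(\h.((\f.(\g.(\h.(f (g h))))) (g h)))) ((\f.(\g.(\h.(f (g h))))) (\d.(\e.((d e) e))))) r) r)
  Redex: ((\g.(\h.((\f.(\g.(\h.(f (g h))))) (g h)))) ((\f.(\g.(\h.(f (g h))))) (\d.(\e.((d e) e)))))
  Redex: ((\f.(\g.(\h.(f (g h))))) (g h))
  Redex: ((\f.(\g.(\h.(f (g h))))) (\d.(\e.((d e) e))))
Total redexes: 3

Answer: 3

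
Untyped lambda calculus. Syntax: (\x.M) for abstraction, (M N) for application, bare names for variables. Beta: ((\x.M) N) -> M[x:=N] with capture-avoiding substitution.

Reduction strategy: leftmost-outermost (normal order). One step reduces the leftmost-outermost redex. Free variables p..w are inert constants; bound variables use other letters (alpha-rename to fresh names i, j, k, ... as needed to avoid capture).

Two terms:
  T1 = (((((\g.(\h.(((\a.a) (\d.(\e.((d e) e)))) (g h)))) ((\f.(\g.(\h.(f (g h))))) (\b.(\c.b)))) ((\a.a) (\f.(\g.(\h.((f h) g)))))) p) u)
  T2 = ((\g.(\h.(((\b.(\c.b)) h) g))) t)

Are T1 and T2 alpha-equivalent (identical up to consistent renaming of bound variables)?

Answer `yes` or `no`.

Term 1: (((((\g.(\h.(((\a.a) (\d.(\e.((d e) e)))) (g h)))) ((\f.(\g.(\h.(f (g h))))) (\b.(\c.b)))) ((\a.a) (\f.(\g.(\h.((f h) g)))))) p) u)
Term 2: ((\g.(\h.(((\b.(\c.b)) h) g))) t)
Alpha-equivalence: compare structure up to binder renaming.
Result: False

Answer: no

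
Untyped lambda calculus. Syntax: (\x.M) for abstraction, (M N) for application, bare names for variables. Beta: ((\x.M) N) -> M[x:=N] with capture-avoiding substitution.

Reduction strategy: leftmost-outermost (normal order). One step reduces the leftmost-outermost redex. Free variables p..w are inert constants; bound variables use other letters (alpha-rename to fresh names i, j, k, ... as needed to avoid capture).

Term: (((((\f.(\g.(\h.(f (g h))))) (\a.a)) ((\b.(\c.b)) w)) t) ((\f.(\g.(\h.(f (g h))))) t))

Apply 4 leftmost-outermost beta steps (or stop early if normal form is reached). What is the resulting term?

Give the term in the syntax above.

Step 0: (((((\f.(\g.(\h.(f (g h))))) (\a.a)) ((\b.(\c.b)) w)) t) ((\f.(\g.(\h.(f (g h))))) t))
Step 1: ((((\g.(\h.((\a.a) (g h)))) ((\b.(\c.b)) w)) t) ((\f.(\g.(\h.(f (g h))))) t))
Step 2: (((\h.((\a.a) (((\b.(\c.b)) w) h))) t) ((\f.(\g.(\h.(f (g h))))) t))
Step 3: (((\a.a) (((\b.(\c.b)) w) t)) ((\f.(\g.(\h.(f (g h))))) t))
Step 4: ((((\b.(\c.b)) w) t) ((\f.(\g.(\h.(f (g h))))) t))

Answer: ((((\b.(\c.b)) w) t) ((\f.(\g.(\h.(f (g h))))) t))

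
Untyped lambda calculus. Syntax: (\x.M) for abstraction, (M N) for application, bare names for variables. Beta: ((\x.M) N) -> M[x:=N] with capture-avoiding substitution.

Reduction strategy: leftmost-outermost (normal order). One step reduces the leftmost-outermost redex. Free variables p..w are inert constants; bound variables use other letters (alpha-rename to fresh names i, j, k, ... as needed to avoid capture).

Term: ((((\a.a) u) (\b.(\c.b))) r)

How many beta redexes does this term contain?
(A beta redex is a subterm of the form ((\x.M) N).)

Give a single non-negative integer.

Answer: 1

Derivation:
Term: ((((\a.a) u) (\b.(\c.b))) r)
  Redex: ((\a.a) u)
Total redexes: 1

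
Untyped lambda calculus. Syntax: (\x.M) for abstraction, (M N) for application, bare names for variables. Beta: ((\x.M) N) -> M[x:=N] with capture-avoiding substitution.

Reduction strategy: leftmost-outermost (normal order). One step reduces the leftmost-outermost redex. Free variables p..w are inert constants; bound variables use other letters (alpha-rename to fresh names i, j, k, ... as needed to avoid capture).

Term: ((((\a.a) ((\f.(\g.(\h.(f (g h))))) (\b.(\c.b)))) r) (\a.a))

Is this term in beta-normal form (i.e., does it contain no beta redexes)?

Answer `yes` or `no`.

Answer: no

Derivation:
Term: ((((\a.a) ((\f.(\g.(\h.(f (g h))))) (\b.(\c.b)))) r) (\a.a))
Found 2 beta redex(es).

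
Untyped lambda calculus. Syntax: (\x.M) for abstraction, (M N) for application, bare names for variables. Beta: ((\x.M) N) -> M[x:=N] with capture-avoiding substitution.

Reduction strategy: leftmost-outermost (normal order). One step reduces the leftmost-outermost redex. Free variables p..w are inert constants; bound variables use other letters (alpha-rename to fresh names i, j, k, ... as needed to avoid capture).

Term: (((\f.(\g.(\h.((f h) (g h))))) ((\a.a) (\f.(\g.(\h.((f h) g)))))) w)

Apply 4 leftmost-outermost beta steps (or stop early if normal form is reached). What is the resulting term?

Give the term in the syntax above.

Answer: (\h.((\g.(\i.((h i) g))) (w h)))

Derivation:
Step 0: (((\f.(\g.(\h.((f h) (g h))))) ((\a.a) (\f.(\g.(\h.((f h) g)))))) w)
Step 1: ((\g.(\h.((((\a.a) (\f.(\g.(\h.((f h) g))))) h) (g h)))) w)
Step 2: (\h.((((\a.a) (\f.(\g.(\h.((f h) g))))) h) (w h)))
Step 3: (\h.(((\f.(\g.(\h.((f h) g)))) h) (w h)))
Step 4: (\h.((\g.(\i.((h i) g))) (w h)))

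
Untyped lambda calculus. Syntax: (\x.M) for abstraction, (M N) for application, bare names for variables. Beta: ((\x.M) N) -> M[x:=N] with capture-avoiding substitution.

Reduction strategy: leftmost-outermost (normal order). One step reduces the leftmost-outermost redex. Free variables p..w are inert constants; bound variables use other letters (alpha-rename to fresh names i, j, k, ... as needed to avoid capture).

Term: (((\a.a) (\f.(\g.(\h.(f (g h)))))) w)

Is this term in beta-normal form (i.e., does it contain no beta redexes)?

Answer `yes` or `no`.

Term: (((\a.a) (\f.(\g.(\h.(f (g h)))))) w)
Found 1 beta redex(es).

Answer: no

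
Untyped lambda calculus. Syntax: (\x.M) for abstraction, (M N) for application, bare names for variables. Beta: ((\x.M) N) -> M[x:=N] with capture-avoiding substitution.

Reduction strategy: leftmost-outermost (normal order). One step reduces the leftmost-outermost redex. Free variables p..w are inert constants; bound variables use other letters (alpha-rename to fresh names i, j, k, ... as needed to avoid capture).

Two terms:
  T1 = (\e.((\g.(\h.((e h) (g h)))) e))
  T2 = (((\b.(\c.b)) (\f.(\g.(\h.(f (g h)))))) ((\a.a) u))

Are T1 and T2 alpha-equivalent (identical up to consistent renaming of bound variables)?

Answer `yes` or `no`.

Answer: no

Derivation:
Term 1: (\e.((\g.(\h.((e h) (g h)))) e))
Term 2: (((\b.(\c.b)) (\f.(\g.(\h.(f (g h)))))) ((\a.a) u))
Alpha-equivalence: compare structure up to binder renaming.
Result: False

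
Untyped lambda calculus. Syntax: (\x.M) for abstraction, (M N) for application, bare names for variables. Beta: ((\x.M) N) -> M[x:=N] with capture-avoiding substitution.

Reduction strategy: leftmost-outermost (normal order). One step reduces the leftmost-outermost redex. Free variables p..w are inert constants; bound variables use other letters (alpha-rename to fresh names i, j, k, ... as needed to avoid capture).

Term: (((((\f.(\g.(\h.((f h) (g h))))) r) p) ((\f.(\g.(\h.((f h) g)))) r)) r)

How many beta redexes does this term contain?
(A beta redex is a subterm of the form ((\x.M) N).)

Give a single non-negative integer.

Answer: 2

Derivation:
Term: (((((\f.(\g.(\h.((f h) (g h))))) r) p) ((\f.(\g.(\h.((f h) g)))) r)) r)
  Redex: ((\f.(\g.(\h.((f h) (g h))))) r)
  Redex: ((\f.(\g.(\h.((f h) g)))) r)
Total redexes: 2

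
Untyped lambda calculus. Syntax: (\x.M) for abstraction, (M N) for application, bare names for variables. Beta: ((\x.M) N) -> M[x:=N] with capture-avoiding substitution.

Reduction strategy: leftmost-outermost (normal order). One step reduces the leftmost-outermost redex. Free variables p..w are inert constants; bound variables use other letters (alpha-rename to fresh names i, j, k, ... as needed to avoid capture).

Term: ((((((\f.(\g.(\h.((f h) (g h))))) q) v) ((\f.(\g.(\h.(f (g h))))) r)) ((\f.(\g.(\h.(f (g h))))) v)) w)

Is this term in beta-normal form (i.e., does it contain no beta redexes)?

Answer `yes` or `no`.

Answer: no

Derivation:
Term: ((((((\f.(\g.(\h.((f h) (g h))))) q) v) ((\f.(\g.(\h.(f (g h))))) r)) ((\f.(\g.(\h.(f (g h))))) v)) w)
Found 3 beta redex(es).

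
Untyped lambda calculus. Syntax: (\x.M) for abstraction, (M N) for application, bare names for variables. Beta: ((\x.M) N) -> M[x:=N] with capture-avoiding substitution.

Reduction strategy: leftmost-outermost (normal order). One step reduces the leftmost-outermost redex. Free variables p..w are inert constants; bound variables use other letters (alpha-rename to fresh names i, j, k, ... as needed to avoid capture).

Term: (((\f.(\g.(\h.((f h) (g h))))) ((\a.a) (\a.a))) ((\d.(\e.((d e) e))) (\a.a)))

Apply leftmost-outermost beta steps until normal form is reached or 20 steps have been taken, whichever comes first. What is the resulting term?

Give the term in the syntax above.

Step 0: (((\f.(\g.(\h.((f h) (g h))))) ((\a.a) (\a.a))) ((\d.(\e.((d e) e))) (\a.a)))
Step 1: ((\g.(\h.((((\a.a) (\a.a)) h) (g h)))) ((\d.(\e.((d e) e))) (\a.a)))
Step 2: (\h.((((\a.a) (\a.a)) h) (((\d.(\e.((d e) e))) (\a.a)) h)))
Step 3: (\h.(((\a.a) h) (((\d.(\e.((d e) e))) (\a.a)) h)))
Step 4: (\h.(h (((\d.(\e.((d e) e))) (\a.a)) h)))
Step 5: (\h.(h ((\e.(((\a.a) e) e)) h)))
Step 6: (\h.(h (((\a.a) h) h)))
Step 7: (\h.(h (h h)))

Answer: (\h.(h (h h)))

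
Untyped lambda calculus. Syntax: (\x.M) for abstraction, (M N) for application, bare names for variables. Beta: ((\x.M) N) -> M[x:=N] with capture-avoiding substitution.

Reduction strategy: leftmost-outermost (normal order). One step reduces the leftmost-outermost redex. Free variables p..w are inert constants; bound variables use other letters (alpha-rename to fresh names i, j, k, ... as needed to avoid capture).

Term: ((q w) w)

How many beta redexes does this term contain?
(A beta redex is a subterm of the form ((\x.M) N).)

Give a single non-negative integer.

Term: ((q w) w)
  (no redexes)
Total redexes: 0

Answer: 0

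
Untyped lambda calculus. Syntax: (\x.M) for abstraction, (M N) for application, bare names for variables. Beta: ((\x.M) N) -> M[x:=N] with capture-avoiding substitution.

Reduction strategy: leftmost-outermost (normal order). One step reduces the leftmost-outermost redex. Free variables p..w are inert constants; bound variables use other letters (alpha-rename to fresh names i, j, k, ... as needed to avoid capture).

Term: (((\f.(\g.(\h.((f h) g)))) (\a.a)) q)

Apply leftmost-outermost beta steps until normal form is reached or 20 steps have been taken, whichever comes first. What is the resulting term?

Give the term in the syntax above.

Step 0: (((\f.(\g.(\h.((f h) g)))) (\a.a)) q)
Step 1: ((\g.(\h.(((\a.a) h) g))) q)
Step 2: (\h.(((\a.a) h) q))
Step 3: (\h.(h q))

Answer: (\h.(h q))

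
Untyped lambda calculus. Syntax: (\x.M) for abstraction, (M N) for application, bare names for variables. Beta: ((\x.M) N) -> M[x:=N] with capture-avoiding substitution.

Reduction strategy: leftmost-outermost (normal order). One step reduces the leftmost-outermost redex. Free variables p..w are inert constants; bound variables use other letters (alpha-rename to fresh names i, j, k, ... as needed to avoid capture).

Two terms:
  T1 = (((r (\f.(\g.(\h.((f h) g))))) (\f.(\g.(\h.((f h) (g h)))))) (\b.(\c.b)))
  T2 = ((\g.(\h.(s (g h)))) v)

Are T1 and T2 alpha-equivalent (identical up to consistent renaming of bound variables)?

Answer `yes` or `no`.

Answer: no

Derivation:
Term 1: (((r (\f.(\g.(\h.((f h) g))))) (\f.(\g.(\h.((f h) (g h)))))) (\b.(\c.b)))
Term 2: ((\g.(\h.(s (g h)))) v)
Alpha-equivalence: compare structure up to binder renaming.
Result: False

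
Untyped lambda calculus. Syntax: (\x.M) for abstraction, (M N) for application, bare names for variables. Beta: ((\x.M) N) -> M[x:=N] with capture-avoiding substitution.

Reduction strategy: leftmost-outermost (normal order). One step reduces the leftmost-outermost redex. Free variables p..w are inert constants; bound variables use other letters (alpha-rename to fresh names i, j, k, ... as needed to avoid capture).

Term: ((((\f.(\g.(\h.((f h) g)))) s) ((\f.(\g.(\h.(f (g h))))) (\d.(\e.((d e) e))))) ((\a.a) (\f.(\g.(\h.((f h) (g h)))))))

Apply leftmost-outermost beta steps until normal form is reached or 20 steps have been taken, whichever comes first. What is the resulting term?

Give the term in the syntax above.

Answer: ((s (\f.(\g.(\h.((f h) (g h)))))) (\g.(\h.(\e.(((g h) e) e)))))

Derivation:
Step 0: ((((\f.(\g.(\h.((f h) g)))) s) ((\f.(\g.(\h.(f (g h))))) (\d.(\e.((d e) e))))) ((\a.a) (\f.(\g.(\h.((f h) (g h)))))))
Step 1: (((\g.(\h.((s h) g))) ((\f.(\g.(\h.(f (g h))))) (\d.(\e.((d e) e))))) ((\a.a) (\f.(\g.(\h.((f h) (g h)))))))
Step 2: ((\h.((s h) ((\f.(\g.(\h.(f (g h))))) (\d.(\e.((d e) e)))))) ((\a.a) (\f.(\g.(\h.((f h) (g h)))))))
Step 3: ((s ((\a.a) (\f.(\g.(\h.((f h) (g h))))))) ((\f.(\g.(\h.(f (g h))))) (\d.(\e.((d e) e)))))
Step 4: ((s (\f.(\g.(\h.((f h) (g h)))))) ((\f.(\g.(\h.(f (g h))))) (\d.(\e.((d e) e)))))
Step 5: ((s (\f.(\g.(\h.((f h) (g h)))))) (\g.(\h.((\d.(\e.((d e) e))) (g h)))))
Step 6: ((s (\f.(\g.(\h.((f h) (g h)))))) (\g.(\h.(\e.(((g h) e) e)))))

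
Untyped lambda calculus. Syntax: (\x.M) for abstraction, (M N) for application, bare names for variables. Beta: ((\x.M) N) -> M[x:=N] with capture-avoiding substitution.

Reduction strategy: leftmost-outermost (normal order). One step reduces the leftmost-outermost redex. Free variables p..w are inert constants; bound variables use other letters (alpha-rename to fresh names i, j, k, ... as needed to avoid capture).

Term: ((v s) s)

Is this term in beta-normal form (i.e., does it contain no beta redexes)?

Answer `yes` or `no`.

Answer: yes

Derivation:
Term: ((v s) s)
No beta redexes found.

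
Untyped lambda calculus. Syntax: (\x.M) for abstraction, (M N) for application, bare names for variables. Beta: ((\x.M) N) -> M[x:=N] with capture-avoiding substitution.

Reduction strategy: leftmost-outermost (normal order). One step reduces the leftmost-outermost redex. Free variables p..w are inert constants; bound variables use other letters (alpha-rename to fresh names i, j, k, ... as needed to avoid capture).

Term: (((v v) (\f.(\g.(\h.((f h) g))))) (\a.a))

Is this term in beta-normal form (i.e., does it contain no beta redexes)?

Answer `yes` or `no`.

Answer: yes

Derivation:
Term: (((v v) (\f.(\g.(\h.((f h) g))))) (\a.a))
No beta redexes found.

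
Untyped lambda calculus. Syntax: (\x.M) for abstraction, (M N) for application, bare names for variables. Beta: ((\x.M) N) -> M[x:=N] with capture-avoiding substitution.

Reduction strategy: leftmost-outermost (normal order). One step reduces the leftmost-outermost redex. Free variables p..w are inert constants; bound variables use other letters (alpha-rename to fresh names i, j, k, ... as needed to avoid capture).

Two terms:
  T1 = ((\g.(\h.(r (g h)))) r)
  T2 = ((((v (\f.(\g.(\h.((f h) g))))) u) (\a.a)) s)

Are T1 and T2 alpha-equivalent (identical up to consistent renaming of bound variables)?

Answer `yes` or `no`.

Answer: no

Derivation:
Term 1: ((\g.(\h.(r (g h)))) r)
Term 2: ((((v (\f.(\g.(\h.((f h) g))))) u) (\a.a)) s)
Alpha-equivalence: compare structure up to binder renaming.
Result: False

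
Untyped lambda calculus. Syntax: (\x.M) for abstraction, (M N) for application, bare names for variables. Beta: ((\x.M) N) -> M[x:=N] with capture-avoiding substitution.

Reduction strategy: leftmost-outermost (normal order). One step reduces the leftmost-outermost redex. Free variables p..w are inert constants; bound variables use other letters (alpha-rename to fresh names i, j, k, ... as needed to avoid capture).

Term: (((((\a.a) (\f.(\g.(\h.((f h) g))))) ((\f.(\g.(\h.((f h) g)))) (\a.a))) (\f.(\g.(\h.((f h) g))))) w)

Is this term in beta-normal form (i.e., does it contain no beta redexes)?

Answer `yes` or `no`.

Answer: no

Derivation:
Term: (((((\a.a) (\f.(\g.(\h.((f h) g))))) ((\f.(\g.(\h.((f h) g)))) (\a.a))) (\f.(\g.(\h.((f h) g))))) w)
Found 2 beta redex(es).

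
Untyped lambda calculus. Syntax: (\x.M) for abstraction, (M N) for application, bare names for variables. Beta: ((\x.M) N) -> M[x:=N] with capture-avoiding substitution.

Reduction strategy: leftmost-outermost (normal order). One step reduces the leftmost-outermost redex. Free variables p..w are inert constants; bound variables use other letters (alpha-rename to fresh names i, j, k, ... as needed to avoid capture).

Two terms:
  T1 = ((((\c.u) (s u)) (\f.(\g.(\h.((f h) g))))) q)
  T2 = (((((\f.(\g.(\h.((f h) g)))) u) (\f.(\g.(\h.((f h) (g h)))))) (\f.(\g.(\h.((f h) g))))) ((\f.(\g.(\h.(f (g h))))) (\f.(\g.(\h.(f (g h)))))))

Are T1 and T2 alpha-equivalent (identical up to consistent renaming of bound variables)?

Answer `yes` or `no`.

Term 1: ((((\c.u) (s u)) (\f.(\g.(\h.((f h) g))))) q)
Term 2: (((((\f.(\g.(\h.((f h) g)))) u) (\f.(\g.(\h.((f h) (g h)))))) (\f.(\g.(\h.((f h) g))))) ((\f.(\g.(\h.(f (g h))))) (\f.(\g.(\h.(f (g h)))))))
Alpha-equivalence: compare structure up to binder renaming.
Result: False

Answer: no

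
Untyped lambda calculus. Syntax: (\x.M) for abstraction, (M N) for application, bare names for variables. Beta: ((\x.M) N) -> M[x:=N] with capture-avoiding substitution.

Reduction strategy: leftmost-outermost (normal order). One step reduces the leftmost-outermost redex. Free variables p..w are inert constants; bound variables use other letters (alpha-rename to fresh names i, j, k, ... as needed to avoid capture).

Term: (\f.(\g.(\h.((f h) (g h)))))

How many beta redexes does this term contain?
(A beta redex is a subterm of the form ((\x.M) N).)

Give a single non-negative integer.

Term: (\f.(\g.(\h.((f h) (g h)))))
  (no redexes)
Total redexes: 0

Answer: 0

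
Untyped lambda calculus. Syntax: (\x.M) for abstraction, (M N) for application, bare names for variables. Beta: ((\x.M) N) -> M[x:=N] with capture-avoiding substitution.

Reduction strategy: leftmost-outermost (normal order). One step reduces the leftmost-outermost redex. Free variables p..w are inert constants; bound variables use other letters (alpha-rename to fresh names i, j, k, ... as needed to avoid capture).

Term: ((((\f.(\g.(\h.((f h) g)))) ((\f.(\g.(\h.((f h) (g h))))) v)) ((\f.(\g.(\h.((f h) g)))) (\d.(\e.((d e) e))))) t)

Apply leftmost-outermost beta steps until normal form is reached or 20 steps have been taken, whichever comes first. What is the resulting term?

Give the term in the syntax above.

Answer: ((v (\g.(\h.((h g) g)))) (t (\g.(\h.((h g) g)))))

Derivation:
Step 0: ((((\f.(\g.(\h.((f h) g)))) ((\f.(\g.(\h.((f h) (g h))))) v)) ((\f.(\g.(\h.((f h) g)))) (\d.(\e.((d e) e))))) t)
Step 1: (((\g.(\h.((((\f.(\g.(\h.((f h) (g h))))) v) h) g))) ((\f.(\g.(\h.((f h) g)))) (\d.(\e.((d e) e))))) t)
Step 2: ((\h.((((\f.(\g.(\h.((f h) (g h))))) v) h) ((\f.(\g.(\h.((f h) g)))) (\d.(\e.((d e) e)))))) t)
Step 3: ((((\f.(\g.(\h.((f h) (g h))))) v) t) ((\f.(\g.(\h.((f h) g)))) (\d.(\e.((d e) e)))))
Step 4: (((\g.(\h.((v h) (g h)))) t) ((\f.(\g.(\h.((f h) g)))) (\d.(\e.((d e) e)))))
Step 5: ((\h.((v h) (t h))) ((\f.(\g.(\h.((f h) g)))) (\d.(\e.((d e) e)))))
Step 6: ((v ((\f.(\g.(\h.((f h) g)))) (\d.(\e.((d e) e))))) (t ((\f.(\g.(\h.((f h) g)))) (\d.(\e.((d e) e))))))
Step 7: ((v (\g.(\h.(((\d.(\e.((d e) e))) h) g)))) (t ((\f.(\g.(\h.((f h) g)))) (\d.(\e.((d e) e))))))
Step 8: ((v (\g.(\h.((\e.((h e) e)) g)))) (t ((\f.(\g.(\h.((f h) g)))) (\d.(\e.((d e) e))))))
Step 9: ((v (\g.(\h.((h g) g)))) (t ((\f.(\g.(\h.((f h) g)))) (\d.(\e.((d e) e))))))
Step 10: ((v (\g.(\h.((h g) g)))) (t (\g.(\h.(((\d.(\e.((d e) e))) h) g)))))
Step 11: ((v (\g.(\h.((h g) g)))) (t (\g.(\h.((\e.((h e) e)) g)))))
Step 12: ((v (\g.(\h.((h g) g)))) (t (\g.(\h.((h g) g)))))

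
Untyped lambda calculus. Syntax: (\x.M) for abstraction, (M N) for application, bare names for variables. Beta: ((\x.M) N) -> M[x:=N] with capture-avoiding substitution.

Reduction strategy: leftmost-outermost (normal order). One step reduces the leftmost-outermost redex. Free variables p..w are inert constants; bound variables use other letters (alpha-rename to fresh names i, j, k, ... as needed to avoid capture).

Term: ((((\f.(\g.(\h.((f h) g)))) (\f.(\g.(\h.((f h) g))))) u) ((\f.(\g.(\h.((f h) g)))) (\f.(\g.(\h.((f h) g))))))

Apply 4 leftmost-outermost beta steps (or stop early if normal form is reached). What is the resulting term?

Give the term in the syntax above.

Step 0: ((((\f.(\g.(\h.((f h) g)))) (\f.(\g.(\h.((f h) g))))) u) ((\f.(\g.(\h.((f h) g)))) (\f.(\g.(\h.((f h) g))))))
Step 1: (((\g.(\h.(((\f.(\g.(\h.((f h) g)))) h) g))) u) ((\f.(\g.(\h.((f h) g)))) (\f.(\g.(\h.((f h) g))))))
Step 2: ((\h.(((\f.(\g.(\h.((f h) g)))) h) u)) ((\f.(\g.(\h.((f h) g)))) (\f.(\g.(\h.((f h) g))))))
Step 3: (((\f.(\g.(\h.((f h) g)))) ((\f.(\g.(\h.((f h) g)))) (\f.(\g.(\h.((f h) g)))))) u)
Step 4: ((\g.(\h.((((\f.(\g.(\h.((f h) g)))) (\f.(\g.(\h.((f h) g))))) h) g))) u)

Answer: ((\g.(\h.((((\f.(\g.(\h.((f h) g)))) (\f.(\g.(\h.((f h) g))))) h) g))) u)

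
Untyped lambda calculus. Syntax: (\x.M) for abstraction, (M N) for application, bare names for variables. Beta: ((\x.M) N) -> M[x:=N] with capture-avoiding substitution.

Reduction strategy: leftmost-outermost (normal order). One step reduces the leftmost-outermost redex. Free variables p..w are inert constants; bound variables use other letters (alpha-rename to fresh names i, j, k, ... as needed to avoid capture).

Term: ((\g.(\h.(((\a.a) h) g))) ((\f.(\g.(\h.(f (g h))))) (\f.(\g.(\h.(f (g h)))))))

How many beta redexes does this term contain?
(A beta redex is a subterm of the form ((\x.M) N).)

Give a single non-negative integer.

Answer: 3

Derivation:
Term: ((\g.(\h.(((\a.a) h) g))) ((\f.(\g.(\h.(f (g h))))) (\f.(\g.(\h.(f (g h)))))))
  Redex: ((\g.(\h.(((\a.a) h) g))) ((\f.(\g.(\h.(f (g h))))) (\f.(\g.(\h.(f (g h)))))))
  Redex: ((\a.a) h)
  Redex: ((\f.(\g.(\h.(f (g h))))) (\f.(\g.(\h.(f (g h))))))
Total redexes: 3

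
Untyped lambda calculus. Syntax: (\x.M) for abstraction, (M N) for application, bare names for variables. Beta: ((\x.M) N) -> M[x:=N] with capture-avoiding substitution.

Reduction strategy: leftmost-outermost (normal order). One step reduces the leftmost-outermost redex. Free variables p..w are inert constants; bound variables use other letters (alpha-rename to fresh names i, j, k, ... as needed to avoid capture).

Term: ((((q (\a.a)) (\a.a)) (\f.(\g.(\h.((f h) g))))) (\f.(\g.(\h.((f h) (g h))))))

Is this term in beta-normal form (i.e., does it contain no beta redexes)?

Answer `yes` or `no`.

Term: ((((q (\a.a)) (\a.a)) (\f.(\g.(\h.((f h) g))))) (\f.(\g.(\h.((f h) (g h))))))
No beta redexes found.

Answer: yes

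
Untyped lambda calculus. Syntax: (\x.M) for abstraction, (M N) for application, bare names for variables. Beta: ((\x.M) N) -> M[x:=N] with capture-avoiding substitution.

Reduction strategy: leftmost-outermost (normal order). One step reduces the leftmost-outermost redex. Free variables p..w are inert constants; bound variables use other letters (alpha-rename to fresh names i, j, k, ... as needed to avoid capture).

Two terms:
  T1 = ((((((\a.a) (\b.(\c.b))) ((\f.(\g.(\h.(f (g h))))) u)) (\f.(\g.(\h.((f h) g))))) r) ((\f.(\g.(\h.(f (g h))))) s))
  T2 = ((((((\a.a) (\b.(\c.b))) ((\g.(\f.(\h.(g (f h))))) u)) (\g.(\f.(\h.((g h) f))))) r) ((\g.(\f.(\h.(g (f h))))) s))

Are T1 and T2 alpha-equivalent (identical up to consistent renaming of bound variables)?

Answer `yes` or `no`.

Answer: yes

Derivation:
Term 1: ((((((\a.a) (\b.(\c.b))) ((\f.(\g.(\h.(f (g h))))) u)) (\f.(\g.(\h.((f h) g))))) r) ((\f.(\g.(\h.(f (g h))))) s))
Term 2: ((((((\a.a) (\b.(\c.b))) ((\g.(\f.(\h.(g (f h))))) u)) (\g.(\f.(\h.((g h) f))))) r) ((\g.(\f.(\h.(g (f h))))) s))
Alpha-equivalence: compare structure up to binder renaming.
Result: True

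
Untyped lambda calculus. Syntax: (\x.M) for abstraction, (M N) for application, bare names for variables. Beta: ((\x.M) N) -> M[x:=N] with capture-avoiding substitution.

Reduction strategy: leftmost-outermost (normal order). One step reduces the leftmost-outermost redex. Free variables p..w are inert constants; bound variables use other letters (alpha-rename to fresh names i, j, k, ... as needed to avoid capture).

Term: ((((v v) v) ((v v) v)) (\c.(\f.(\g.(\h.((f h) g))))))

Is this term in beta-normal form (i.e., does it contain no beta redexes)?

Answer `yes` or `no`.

Answer: yes

Derivation:
Term: ((((v v) v) ((v v) v)) (\c.(\f.(\g.(\h.((f h) g))))))
No beta redexes found.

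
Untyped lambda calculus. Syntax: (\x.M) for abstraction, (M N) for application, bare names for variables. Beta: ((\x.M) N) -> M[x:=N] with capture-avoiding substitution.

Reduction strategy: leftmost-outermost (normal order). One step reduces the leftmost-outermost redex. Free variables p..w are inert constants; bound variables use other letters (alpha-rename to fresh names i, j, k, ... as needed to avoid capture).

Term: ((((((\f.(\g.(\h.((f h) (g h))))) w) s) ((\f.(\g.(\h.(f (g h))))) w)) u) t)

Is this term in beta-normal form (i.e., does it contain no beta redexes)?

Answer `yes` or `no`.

Term: ((((((\f.(\g.(\h.((f h) (g h))))) w) s) ((\f.(\g.(\h.(f (g h))))) w)) u) t)
Found 2 beta redex(es).

Answer: no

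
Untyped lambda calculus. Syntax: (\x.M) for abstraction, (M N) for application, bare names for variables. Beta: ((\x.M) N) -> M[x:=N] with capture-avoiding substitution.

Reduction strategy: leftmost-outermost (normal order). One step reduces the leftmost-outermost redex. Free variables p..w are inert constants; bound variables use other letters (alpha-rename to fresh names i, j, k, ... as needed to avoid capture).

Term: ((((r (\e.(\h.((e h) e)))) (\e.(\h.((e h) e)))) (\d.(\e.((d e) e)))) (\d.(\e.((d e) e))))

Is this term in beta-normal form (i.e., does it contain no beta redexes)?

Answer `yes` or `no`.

Term: ((((r (\e.(\h.((e h) e)))) (\e.(\h.((e h) e)))) (\d.(\e.((d e) e)))) (\d.(\e.((d e) e))))
No beta redexes found.

Answer: yes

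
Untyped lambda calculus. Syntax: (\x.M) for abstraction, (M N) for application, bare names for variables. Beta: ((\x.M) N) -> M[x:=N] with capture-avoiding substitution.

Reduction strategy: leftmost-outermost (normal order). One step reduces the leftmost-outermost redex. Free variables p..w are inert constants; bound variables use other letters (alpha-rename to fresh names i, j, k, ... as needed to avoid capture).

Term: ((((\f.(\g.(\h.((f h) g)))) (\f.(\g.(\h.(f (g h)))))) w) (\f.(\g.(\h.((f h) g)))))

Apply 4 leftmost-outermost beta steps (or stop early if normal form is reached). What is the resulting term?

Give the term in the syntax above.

Answer: ((\g.(\h.((\f.(\g.(\h.((f h) g)))) (g h)))) w)

Derivation:
Step 0: ((((\f.(\g.(\h.((f h) g)))) (\f.(\g.(\h.(f (g h)))))) w) (\f.(\g.(\h.((f h) g)))))
Step 1: (((\g.(\h.(((\f.(\g.(\h.(f (g h))))) h) g))) w) (\f.(\g.(\h.((f h) g)))))
Step 2: ((\h.(((\f.(\g.(\h.(f (g h))))) h) w)) (\f.(\g.(\h.((f h) g)))))
Step 3: (((\f.(\g.(\h.(f (g h))))) (\f.(\g.(\h.((f h) g))))) w)
Step 4: ((\g.(\h.((\f.(\g.(\h.((f h) g)))) (g h)))) w)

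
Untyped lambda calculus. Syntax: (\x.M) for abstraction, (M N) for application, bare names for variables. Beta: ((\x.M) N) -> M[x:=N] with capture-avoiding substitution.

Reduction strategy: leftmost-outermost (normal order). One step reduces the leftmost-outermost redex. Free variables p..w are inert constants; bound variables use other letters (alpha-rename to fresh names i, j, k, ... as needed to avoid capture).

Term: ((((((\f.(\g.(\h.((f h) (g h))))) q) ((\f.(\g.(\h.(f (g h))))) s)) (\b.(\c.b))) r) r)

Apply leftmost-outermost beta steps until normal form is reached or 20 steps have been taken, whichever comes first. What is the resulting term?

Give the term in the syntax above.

Answer: ((((q (\b.(\c.b))) (\h.(s (\c.h)))) r) r)

Derivation:
Step 0: ((((((\f.(\g.(\h.((f h) (g h))))) q) ((\f.(\g.(\h.(f (g h))))) s)) (\b.(\c.b))) r) r)
Step 1: (((((\g.(\h.((q h) (g h)))) ((\f.(\g.(\h.(f (g h))))) s)) (\b.(\c.b))) r) r)
Step 2: ((((\h.((q h) (((\f.(\g.(\h.(f (g h))))) s) h))) (\b.(\c.b))) r) r)
Step 3: ((((q (\b.(\c.b))) (((\f.(\g.(\h.(f (g h))))) s) (\b.(\c.b)))) r) r)
Step 4: ((((q (\b.(\c.b))) ((\g.(\h.(s (g h)))) (\b.(\c.b)))) r) r)
Step 5: ((((q (\b.(\c.b))) (\h.(s ((\b.(\c.b)) h)))) r) r)
Step 6: ((((q (\b.(\c.b))) (\h.(s (\c.h)))) r) r)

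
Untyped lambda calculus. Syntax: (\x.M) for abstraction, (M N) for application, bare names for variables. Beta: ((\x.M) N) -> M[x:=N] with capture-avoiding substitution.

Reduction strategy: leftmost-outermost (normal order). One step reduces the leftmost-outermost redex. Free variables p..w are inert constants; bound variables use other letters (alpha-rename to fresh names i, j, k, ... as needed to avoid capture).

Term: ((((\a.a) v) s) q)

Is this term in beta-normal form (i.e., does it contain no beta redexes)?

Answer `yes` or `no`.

Term: ((((\a.a) v) s) q)
Found 1 beta redex(es).

Answer: no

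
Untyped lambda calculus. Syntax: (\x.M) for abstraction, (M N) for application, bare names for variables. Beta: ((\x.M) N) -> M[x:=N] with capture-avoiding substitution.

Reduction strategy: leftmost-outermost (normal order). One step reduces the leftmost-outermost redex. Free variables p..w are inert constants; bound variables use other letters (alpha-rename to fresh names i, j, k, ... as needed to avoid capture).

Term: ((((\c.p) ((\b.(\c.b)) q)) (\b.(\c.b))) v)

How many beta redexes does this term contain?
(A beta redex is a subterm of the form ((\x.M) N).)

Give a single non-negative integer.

Term: ((((\c.p) ((\b.(\c.b)) q)) (\b.(\c.b))) v)
  Redex: ((\c.p) ((\b.(\c.b)) q))
  Redex: ((\b.(\c.b)) q)
Total redexes: 2

Answer: 2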